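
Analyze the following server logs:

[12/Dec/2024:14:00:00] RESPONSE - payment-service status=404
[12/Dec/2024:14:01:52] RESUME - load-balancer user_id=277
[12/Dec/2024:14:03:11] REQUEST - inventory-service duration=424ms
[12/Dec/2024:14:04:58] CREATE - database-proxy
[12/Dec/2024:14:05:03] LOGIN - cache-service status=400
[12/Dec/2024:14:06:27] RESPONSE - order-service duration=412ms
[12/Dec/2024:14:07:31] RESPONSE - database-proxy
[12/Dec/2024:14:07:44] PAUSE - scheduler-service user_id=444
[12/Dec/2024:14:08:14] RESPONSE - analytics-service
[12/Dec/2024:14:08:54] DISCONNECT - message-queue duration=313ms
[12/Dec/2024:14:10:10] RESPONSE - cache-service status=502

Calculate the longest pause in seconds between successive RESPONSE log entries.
387

To find the longest gap:

1. Extract all RESPONSE events in chronological order
2. Calculate time differences between consecutive events
3. Find the maximum difference
4. Longest gap: 387 seconds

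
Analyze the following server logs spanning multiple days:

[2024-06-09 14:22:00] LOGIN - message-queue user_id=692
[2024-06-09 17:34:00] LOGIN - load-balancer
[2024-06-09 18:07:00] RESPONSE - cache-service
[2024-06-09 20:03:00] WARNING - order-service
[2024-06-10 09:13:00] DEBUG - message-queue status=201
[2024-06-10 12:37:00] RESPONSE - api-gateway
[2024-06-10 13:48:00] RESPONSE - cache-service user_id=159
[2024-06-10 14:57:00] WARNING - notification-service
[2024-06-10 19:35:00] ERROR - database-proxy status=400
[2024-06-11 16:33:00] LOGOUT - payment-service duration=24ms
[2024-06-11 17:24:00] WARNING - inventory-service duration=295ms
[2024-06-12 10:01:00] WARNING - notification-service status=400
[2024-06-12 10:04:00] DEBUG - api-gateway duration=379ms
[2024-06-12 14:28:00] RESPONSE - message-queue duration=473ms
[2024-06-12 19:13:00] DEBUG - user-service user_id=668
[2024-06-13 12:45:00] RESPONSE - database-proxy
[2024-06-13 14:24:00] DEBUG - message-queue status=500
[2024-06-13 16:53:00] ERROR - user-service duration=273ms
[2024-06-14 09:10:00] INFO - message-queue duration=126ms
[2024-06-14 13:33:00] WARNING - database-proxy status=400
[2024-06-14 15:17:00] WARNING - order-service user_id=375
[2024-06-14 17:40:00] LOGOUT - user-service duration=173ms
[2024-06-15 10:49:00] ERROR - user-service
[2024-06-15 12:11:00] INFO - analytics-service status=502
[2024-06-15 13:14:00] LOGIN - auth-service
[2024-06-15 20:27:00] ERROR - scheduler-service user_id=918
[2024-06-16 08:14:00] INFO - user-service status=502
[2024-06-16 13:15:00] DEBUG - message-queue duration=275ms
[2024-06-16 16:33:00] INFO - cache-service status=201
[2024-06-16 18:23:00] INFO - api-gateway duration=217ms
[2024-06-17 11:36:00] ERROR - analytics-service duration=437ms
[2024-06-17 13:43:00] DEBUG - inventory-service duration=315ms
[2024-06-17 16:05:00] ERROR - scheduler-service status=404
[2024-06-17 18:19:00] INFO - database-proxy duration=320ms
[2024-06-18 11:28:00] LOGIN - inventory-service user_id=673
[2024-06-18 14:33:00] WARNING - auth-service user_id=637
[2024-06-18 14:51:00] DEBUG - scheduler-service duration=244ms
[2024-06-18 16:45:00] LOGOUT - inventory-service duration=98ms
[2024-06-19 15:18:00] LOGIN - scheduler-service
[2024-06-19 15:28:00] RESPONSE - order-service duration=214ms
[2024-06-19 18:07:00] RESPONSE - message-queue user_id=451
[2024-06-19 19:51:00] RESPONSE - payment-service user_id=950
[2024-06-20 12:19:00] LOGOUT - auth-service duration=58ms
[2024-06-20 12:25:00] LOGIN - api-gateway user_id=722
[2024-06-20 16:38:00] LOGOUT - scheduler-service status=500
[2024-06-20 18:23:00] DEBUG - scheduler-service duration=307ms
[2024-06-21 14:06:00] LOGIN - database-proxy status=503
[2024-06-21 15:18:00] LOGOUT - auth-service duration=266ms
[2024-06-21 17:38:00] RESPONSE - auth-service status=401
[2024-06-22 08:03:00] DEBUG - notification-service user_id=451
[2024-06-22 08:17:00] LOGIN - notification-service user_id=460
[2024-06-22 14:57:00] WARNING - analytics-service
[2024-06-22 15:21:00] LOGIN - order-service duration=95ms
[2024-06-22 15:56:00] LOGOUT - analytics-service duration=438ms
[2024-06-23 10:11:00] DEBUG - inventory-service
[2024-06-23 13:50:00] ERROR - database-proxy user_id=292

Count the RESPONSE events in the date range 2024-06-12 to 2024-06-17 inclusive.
2

To filter by date range:

1. Date range: 2024-06-12 through 2024-06-17, both dates inclusive
2. Filter for RESPONSE events whose date falls in this range
3. Count matching events: 2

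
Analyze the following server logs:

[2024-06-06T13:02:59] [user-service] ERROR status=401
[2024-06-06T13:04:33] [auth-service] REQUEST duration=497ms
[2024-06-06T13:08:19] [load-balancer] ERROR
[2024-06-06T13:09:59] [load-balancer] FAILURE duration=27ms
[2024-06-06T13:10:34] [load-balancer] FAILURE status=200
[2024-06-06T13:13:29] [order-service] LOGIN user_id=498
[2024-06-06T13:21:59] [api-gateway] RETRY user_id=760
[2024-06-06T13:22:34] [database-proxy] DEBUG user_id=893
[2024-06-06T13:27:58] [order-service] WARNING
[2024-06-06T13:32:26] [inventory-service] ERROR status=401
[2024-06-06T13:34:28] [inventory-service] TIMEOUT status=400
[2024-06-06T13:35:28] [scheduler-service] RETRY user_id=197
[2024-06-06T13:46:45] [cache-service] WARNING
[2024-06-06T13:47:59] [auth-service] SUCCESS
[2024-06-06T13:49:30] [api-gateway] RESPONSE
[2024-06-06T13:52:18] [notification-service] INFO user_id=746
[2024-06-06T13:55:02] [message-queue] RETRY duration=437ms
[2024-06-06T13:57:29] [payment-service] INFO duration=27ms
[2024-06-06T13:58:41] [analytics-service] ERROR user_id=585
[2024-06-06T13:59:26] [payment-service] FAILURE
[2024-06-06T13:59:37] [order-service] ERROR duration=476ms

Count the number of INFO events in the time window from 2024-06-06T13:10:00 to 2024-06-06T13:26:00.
0

To count events in the time window:

1. Window boundaries: 2024-06-06T13:10:00 to 2024-06-06T13:26:00
2. Filter for INFO events within this window
3. Count matching events: 0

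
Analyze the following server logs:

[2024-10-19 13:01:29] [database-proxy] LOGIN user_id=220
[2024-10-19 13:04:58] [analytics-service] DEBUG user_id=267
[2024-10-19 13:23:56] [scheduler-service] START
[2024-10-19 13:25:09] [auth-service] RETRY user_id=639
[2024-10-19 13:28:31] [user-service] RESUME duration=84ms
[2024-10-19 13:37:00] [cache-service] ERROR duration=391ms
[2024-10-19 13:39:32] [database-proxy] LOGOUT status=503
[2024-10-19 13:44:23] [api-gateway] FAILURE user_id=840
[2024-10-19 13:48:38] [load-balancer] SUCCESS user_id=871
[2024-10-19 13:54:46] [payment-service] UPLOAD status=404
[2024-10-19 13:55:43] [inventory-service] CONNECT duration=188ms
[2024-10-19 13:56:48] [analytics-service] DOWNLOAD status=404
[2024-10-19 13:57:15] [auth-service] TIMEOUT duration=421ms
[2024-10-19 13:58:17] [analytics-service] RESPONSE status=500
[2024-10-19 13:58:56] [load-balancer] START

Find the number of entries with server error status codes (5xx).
2

To find matching entries:

1. Pattern to match: server error status codes (5xx)
2. Scan each log entry for the pattern
3. Count matches: 2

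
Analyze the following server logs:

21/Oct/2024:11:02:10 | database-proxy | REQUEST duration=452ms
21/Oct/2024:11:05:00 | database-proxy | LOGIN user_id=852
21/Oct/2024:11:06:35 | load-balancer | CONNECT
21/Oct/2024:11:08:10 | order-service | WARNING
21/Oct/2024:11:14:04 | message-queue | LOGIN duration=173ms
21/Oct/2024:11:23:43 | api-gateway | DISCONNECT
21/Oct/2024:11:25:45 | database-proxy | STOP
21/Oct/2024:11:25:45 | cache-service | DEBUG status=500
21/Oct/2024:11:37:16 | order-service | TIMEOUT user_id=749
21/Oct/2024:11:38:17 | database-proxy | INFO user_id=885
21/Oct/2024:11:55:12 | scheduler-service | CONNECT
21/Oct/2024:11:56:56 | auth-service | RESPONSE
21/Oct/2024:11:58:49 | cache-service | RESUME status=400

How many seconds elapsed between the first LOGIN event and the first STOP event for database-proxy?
1245

To find the time between events:

1. Locate the first LOGIN event for database-proxy: 21/Oct/2024:11:05:00
2. Locate the first STOP event for database-proxy: 21/Oct/2024:11:25:45
3. Calculate the difference: 21/Oct/2024:11:25:45 - 21/Oct/2024:11:05:00 = 1245 seconds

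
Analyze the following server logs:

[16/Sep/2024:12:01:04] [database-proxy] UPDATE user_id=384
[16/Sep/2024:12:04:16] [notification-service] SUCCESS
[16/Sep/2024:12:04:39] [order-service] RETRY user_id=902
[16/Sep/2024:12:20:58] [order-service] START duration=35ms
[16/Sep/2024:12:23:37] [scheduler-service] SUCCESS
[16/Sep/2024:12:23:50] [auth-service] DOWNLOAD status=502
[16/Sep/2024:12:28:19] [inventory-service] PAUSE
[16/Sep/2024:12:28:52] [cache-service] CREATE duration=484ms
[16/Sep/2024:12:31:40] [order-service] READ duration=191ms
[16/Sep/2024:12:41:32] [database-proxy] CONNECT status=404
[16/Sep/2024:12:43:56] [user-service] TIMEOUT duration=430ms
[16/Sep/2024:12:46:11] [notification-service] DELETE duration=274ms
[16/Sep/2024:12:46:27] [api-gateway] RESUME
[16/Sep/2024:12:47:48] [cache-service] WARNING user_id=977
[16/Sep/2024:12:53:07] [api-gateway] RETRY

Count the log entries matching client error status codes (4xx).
1

To find matching entries:

1. Pattern to match: client error status codes (4xx)
2. Scan each log entry for the pattern
3. Count matches: 1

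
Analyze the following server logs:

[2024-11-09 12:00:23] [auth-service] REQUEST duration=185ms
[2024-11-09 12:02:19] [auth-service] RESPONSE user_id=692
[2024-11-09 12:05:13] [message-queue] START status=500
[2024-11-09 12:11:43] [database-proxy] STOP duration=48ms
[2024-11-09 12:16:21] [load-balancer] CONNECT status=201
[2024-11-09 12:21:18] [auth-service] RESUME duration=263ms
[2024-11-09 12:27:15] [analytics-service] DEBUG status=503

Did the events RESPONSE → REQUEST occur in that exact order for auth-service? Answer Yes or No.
No

To verify sequence order:

1. Find all events in sequence RESPONSE → REQUEST for auth-service
2. Extract their timestamps
3. Check if timestamps are in ascending order
4. Result: No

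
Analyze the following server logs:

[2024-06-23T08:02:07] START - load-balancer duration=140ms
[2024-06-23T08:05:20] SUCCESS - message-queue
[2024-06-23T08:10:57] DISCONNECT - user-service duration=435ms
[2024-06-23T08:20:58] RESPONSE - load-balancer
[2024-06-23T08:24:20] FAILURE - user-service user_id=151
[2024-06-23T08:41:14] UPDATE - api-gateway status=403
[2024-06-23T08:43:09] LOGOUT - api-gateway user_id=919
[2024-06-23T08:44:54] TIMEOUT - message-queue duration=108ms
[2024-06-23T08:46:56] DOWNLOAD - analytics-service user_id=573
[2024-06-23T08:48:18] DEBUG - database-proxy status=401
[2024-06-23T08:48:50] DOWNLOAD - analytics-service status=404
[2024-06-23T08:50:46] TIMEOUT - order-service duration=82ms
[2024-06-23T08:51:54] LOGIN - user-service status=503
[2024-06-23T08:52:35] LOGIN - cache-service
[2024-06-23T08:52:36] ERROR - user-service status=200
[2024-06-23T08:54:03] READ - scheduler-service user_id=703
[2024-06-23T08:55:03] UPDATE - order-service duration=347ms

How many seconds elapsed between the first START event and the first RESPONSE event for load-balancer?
1131

To find the time between events:

1. Locate the first START event for load-balancer: 2024-06-23T08:02:07
2. Locate the first RESPONSE event for load-balancer: 2024-06-23T08:20:58
3. Calculate the difference: 2024-06-23T08:20:58 - 2024-06-23T08:02:07 = 1131 seconds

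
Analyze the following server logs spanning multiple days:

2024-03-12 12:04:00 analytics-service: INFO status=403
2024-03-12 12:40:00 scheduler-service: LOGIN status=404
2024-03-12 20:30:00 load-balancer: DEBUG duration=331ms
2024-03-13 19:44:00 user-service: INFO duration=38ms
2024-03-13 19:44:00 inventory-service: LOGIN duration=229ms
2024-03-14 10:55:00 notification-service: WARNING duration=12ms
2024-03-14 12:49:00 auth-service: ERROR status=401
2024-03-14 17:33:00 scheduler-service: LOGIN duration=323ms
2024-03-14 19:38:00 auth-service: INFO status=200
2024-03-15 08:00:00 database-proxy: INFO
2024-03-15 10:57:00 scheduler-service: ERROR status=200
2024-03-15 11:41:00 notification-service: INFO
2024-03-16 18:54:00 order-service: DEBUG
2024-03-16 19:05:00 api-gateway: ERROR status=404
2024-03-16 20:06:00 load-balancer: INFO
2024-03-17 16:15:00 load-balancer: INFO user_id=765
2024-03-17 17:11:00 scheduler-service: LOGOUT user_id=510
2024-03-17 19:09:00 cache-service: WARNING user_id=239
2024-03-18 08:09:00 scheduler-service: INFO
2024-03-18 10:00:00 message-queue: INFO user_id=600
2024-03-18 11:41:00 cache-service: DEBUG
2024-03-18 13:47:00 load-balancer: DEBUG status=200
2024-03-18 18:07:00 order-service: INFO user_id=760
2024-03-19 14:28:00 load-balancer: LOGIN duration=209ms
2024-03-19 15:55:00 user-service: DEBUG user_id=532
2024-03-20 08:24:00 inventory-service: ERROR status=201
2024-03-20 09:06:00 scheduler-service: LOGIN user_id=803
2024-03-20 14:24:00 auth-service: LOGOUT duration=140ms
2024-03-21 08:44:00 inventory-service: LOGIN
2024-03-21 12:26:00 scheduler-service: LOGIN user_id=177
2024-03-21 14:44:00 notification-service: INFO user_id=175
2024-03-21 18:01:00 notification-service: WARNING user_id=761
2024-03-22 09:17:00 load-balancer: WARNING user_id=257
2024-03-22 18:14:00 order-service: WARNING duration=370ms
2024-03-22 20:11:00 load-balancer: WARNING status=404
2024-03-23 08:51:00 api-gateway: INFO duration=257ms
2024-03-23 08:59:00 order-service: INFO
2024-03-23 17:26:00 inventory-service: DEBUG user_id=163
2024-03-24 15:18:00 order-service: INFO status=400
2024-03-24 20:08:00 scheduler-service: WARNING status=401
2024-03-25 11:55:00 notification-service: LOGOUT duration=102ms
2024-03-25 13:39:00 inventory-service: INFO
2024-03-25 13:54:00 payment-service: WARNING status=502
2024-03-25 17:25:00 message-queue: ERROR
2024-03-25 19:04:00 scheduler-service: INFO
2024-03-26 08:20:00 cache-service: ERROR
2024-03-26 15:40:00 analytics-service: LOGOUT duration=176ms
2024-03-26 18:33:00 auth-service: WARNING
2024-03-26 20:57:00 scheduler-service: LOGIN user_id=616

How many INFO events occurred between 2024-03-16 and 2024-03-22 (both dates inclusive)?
6

To filter by date range:

1. Date range: 2024-03-16 through 2024-03-22, both dates inclusive
2. Filter for INFO events whose date falls in this range
3. Count matching events: 6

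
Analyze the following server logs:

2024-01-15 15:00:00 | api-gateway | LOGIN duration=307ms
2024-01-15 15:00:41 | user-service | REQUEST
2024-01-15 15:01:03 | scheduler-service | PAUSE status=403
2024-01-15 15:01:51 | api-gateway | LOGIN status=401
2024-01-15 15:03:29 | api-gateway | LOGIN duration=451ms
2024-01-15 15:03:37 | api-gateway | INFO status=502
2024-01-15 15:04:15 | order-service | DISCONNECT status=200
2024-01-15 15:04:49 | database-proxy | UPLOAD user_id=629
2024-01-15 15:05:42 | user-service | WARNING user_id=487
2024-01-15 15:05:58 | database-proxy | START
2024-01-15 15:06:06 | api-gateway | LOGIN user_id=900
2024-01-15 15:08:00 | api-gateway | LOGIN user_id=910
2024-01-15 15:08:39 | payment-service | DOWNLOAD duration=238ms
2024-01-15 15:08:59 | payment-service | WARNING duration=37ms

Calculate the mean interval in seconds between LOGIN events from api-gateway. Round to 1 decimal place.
120.0

To calculate average interval:

1. Find all LOGIN events for api-gateway in order
2. Calculate time gaps between consecutive events
3. Compute mean of gaps: 480 / 4 = 120.0 seconds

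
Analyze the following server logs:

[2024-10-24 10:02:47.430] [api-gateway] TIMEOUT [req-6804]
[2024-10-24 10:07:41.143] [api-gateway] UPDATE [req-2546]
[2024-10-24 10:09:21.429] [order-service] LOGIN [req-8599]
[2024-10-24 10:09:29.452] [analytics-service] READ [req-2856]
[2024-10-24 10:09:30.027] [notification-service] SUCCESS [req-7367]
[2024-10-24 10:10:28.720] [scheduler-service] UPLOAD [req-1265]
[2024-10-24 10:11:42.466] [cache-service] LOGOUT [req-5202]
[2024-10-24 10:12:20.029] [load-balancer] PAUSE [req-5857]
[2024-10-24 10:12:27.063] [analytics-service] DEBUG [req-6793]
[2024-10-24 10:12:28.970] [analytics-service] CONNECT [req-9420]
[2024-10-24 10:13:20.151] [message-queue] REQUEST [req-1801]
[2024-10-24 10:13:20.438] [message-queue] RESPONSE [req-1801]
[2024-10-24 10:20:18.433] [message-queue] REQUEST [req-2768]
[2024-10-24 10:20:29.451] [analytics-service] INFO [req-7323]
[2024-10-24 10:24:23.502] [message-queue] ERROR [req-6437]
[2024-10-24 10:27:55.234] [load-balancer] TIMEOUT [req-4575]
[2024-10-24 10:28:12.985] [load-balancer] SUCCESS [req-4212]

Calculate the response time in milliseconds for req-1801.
287

To calculate latency:

1. Find REQUEST with id req-1801: 2024-10-24 10:13:20.151
2. Find RESPONSE with id req-1801: 2024-10-24 10:13:20.438
3. Latency: 2024-10-24 10:13:20.438 - 2024-10-24 10:13:20.151 = 287ms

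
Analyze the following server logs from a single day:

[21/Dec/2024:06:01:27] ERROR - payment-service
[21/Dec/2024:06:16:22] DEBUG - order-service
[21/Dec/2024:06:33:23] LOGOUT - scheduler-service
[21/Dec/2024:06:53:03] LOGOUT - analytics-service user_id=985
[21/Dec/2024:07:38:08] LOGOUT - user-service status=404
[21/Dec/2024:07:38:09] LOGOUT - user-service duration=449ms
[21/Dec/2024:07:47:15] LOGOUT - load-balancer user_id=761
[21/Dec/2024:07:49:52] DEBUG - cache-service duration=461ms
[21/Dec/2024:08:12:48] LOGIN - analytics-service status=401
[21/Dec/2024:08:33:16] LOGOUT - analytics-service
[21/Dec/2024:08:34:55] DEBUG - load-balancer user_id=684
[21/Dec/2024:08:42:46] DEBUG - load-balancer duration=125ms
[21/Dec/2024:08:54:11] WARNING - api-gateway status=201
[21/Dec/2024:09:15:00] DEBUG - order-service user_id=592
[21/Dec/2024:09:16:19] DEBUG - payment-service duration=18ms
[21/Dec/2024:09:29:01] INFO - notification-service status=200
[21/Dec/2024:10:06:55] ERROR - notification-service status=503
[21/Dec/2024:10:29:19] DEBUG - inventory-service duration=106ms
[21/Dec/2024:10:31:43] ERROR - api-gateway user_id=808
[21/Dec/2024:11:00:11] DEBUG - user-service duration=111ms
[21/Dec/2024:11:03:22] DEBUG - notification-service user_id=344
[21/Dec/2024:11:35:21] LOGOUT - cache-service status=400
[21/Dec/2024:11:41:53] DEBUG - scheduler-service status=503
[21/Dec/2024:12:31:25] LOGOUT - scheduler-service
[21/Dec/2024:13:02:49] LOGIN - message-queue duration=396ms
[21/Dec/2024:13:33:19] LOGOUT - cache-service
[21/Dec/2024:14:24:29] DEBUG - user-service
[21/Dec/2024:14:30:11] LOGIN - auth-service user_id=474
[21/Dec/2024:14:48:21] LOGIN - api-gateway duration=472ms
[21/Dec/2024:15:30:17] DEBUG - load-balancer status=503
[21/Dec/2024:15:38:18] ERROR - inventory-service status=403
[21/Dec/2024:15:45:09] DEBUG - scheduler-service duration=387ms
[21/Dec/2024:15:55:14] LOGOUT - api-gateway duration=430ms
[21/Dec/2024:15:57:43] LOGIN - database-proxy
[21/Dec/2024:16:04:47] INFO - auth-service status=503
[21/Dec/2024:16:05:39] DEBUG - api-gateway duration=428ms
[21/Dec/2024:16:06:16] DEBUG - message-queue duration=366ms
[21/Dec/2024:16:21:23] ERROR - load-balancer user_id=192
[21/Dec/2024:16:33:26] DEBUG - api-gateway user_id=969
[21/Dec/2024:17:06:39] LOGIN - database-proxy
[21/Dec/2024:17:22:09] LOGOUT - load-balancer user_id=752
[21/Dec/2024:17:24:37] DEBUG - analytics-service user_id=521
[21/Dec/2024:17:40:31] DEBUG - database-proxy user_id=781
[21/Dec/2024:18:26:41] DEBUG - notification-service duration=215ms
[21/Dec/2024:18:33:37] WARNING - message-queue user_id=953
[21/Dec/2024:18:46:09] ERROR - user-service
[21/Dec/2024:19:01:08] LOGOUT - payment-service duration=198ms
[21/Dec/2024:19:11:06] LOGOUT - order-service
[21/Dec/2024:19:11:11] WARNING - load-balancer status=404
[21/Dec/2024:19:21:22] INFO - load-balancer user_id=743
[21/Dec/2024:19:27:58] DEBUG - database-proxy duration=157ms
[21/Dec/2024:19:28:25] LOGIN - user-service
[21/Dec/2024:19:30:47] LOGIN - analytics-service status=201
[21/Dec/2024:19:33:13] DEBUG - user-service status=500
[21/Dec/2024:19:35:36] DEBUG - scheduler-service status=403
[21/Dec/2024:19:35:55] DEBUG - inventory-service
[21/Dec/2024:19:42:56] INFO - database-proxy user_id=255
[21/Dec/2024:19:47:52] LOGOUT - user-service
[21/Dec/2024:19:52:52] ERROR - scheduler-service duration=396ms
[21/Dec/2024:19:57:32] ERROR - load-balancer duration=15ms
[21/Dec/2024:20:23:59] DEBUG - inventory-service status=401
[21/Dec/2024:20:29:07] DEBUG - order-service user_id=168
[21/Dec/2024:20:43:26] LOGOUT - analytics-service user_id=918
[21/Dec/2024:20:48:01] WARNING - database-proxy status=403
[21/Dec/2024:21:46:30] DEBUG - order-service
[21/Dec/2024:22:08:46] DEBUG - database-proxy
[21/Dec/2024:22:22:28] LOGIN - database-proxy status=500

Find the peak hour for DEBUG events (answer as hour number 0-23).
19

To find the peak hour:

1. Group all DEBUG events by hour
2. Count events in each hour
3. Find hour with maximum count
4. Peak hour: 19 (with 4 events)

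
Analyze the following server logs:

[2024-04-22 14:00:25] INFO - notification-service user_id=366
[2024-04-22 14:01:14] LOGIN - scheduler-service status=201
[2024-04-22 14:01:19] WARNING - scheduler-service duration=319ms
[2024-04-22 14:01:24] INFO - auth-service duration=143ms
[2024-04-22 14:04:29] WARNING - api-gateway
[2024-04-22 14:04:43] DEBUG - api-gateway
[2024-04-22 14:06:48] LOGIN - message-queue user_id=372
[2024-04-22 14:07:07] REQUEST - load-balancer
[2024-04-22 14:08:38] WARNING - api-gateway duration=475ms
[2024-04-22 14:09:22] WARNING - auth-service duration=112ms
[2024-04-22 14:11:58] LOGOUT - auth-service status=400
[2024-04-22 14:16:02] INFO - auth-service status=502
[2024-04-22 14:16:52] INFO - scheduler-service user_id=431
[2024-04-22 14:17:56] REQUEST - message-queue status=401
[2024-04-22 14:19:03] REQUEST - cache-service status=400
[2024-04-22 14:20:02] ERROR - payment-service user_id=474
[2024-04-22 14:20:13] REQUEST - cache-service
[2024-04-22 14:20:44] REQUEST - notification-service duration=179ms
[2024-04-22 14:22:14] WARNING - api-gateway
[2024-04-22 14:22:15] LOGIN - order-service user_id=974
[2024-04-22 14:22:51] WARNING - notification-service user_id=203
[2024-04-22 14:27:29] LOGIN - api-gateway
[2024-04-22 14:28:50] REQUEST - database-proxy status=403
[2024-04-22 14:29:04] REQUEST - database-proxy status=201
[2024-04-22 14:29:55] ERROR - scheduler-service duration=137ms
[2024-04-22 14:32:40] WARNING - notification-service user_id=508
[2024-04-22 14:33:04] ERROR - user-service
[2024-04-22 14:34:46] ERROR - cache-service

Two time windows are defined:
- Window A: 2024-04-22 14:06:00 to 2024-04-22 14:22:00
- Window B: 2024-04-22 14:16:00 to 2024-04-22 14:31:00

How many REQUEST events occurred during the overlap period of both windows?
4

To find overlap events:

1. Window A: 2024-04-22 14:06:00 to 2024-04-22 14:22:00
2. Window B: 2024-04-22 14:16:00 to 2024-04-22 14:31:00
3. Overlap period: 2024-04-22 14:16:00 to 2024-04-22 14:22:00
4. Count REQUEST events in overlap: 4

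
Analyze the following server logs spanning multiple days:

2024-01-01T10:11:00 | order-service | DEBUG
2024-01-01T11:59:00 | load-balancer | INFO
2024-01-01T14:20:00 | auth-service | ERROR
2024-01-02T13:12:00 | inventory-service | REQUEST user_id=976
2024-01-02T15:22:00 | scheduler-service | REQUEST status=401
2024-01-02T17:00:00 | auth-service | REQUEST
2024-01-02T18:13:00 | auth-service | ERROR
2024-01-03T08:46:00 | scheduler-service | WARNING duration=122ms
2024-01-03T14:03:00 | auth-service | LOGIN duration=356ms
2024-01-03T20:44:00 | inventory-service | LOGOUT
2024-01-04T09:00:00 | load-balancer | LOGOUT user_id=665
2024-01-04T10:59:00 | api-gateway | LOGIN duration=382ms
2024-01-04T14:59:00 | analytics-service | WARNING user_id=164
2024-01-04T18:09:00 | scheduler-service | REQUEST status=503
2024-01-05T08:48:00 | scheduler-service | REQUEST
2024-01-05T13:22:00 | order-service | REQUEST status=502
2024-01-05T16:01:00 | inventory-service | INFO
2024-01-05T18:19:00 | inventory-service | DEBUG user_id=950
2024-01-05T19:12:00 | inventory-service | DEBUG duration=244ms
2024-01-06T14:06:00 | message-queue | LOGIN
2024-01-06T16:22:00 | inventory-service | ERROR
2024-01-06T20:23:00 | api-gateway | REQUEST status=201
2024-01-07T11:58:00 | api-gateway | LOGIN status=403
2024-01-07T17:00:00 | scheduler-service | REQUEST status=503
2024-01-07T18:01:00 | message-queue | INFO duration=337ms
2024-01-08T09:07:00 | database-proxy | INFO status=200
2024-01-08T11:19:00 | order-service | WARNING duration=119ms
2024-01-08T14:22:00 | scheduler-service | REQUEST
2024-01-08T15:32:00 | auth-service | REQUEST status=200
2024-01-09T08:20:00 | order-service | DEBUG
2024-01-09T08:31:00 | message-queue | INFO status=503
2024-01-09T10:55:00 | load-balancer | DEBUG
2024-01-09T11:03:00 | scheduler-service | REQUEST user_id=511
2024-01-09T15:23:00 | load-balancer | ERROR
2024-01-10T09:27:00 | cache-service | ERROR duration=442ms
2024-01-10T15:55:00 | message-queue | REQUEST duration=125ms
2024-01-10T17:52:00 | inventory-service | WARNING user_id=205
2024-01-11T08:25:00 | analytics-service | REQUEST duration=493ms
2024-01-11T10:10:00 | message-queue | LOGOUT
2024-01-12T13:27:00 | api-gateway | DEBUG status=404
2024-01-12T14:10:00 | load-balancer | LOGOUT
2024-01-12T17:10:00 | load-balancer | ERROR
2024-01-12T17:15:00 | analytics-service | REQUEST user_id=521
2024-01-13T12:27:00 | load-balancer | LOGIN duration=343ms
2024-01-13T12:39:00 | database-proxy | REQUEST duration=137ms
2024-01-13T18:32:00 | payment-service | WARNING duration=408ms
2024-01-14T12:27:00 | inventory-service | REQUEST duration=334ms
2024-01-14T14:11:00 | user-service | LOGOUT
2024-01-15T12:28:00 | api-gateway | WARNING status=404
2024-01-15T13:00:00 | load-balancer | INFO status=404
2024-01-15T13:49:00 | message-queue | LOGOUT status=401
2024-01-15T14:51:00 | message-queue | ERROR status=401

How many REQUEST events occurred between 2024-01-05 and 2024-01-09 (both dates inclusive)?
7

To filter by date range:

1. Date range: 2024-01-05 through 2024-01-09, both dates inclusive
2. Filter for REQUEST events whose date falls in this range
3. Count matching events: 7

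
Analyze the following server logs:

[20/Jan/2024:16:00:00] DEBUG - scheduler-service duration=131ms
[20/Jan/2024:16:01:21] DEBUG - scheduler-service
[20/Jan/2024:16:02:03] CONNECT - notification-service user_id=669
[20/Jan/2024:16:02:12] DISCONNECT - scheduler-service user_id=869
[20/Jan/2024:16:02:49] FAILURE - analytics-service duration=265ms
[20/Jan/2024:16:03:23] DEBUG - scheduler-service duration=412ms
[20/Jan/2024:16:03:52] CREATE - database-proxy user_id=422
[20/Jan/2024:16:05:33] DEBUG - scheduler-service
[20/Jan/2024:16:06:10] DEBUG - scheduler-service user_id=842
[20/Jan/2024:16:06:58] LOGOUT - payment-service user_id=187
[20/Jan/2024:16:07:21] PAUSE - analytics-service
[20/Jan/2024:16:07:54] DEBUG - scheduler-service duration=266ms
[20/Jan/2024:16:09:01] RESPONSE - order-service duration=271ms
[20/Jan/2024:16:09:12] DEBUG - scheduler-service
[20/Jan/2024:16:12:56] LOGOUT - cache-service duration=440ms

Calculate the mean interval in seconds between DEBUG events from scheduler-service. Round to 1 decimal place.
92.0

To calculate average interval:

1. Find all DEBUG events for scheduler-service in order
2. Calculate time gaps between consecutive events
3. Compute mean of gaps: 552 / 6 = 92.0 seconds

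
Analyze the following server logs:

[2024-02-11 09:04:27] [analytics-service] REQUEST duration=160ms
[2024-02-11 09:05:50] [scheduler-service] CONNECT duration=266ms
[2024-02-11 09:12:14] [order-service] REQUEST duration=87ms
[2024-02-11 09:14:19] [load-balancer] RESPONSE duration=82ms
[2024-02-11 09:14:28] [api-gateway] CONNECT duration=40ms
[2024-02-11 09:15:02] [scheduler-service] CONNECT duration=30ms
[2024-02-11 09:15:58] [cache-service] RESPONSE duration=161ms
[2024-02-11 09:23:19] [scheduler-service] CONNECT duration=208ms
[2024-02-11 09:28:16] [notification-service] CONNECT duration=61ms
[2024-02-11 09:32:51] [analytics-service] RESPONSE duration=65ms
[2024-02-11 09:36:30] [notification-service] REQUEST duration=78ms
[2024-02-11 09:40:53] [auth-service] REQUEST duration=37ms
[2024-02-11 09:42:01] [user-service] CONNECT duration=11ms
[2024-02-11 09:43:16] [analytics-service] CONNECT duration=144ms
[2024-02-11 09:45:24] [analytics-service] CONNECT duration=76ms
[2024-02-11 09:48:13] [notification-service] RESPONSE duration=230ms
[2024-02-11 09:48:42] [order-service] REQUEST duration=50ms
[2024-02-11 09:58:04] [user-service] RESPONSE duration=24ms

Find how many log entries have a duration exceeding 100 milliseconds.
6

To count timeouts:

1. Threshold: 100ms
2. Extract duration from each log entry
3. Count entries where duration > 100
4. Timeout count: 6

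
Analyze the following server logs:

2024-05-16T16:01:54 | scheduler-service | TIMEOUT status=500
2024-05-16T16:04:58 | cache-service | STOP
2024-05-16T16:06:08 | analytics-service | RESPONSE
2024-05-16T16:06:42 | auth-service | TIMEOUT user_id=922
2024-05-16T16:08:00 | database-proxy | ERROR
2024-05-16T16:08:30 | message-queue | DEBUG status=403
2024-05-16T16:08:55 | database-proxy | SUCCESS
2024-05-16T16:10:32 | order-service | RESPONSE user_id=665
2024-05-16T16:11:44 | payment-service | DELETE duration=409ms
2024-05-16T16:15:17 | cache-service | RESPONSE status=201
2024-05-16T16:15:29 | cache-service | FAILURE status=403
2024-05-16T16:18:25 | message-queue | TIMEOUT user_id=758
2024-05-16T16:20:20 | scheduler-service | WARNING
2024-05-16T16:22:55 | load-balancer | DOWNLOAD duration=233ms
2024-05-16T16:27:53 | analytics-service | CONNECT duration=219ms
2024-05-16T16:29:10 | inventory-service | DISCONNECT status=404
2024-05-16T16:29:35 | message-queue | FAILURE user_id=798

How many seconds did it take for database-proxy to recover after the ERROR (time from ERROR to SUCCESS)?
55

To calculate recovery time:

1. Find ERROR event for database-proxy: 2024-05-16T16:08:00
2. Find next SUCCESS event for database-proxy: 2024-05-16T16:08:55
3. Recovery time: 2024-05-16T16:08:55 - 2024-05-16T16:08:00 = 55 seconds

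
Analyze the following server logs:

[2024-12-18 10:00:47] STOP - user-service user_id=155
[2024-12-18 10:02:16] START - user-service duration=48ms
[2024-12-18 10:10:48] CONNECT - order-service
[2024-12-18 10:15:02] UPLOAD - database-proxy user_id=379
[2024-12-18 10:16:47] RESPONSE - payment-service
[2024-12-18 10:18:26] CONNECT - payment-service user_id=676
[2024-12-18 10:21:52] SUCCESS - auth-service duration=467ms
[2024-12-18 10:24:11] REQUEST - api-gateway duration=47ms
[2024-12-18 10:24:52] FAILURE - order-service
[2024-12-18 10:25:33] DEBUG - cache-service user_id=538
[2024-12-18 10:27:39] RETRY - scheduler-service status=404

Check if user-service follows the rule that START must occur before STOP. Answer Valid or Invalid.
Invalid

To validate ordering:

1. Required order: START → STOP
2. Rule: START must occur before STOP
3. Check actual order of events for user-service
4. Result: Invalid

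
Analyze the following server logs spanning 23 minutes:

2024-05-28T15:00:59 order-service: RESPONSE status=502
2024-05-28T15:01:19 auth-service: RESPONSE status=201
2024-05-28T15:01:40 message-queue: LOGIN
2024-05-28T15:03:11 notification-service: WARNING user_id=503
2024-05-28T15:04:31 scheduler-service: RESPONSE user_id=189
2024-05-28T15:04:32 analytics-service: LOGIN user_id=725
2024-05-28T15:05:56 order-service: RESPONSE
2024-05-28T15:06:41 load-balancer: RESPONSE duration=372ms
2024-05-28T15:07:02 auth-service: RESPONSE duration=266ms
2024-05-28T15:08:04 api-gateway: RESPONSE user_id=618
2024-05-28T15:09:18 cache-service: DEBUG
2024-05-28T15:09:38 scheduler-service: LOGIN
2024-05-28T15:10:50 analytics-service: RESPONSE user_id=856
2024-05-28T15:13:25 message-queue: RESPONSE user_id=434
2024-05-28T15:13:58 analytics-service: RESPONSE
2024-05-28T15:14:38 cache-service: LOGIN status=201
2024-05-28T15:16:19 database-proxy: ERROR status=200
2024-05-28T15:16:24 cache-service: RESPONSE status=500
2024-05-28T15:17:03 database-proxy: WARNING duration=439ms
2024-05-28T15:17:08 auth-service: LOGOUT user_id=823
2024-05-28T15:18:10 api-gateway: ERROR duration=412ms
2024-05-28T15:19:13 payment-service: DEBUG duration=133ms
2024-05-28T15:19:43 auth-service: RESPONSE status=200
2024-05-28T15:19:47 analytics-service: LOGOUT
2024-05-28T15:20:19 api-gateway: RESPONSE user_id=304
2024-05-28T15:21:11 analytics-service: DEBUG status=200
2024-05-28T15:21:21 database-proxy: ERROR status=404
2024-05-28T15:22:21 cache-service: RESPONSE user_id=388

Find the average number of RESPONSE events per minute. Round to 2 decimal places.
0.61

To calculate the rate:

1. Count total RESPONSE events: 14
2. Total time period: 23 minutes
3. Rate = 14 / 23 = 0.61 events per minute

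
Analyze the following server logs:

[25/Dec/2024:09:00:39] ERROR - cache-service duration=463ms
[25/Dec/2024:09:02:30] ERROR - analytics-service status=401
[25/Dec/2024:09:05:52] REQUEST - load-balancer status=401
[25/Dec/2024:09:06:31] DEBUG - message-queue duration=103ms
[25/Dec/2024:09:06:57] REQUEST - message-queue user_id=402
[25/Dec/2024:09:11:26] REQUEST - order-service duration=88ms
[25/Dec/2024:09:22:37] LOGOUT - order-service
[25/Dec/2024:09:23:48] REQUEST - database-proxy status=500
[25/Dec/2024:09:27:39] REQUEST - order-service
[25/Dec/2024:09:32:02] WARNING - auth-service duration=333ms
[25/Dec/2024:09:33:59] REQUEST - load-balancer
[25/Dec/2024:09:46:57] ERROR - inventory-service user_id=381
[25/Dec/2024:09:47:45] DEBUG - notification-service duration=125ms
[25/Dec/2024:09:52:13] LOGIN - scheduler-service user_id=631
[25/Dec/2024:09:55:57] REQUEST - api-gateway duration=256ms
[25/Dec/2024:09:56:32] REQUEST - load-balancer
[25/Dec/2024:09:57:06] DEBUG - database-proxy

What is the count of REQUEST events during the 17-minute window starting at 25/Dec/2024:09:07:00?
2

To count events in the time window:

1. Window boundaries: 25/Dec/2024:09:07:00 to 25/Dec/2024:09:24:00
2. Filter for REQUEST events within this window
3. Count matching events: 2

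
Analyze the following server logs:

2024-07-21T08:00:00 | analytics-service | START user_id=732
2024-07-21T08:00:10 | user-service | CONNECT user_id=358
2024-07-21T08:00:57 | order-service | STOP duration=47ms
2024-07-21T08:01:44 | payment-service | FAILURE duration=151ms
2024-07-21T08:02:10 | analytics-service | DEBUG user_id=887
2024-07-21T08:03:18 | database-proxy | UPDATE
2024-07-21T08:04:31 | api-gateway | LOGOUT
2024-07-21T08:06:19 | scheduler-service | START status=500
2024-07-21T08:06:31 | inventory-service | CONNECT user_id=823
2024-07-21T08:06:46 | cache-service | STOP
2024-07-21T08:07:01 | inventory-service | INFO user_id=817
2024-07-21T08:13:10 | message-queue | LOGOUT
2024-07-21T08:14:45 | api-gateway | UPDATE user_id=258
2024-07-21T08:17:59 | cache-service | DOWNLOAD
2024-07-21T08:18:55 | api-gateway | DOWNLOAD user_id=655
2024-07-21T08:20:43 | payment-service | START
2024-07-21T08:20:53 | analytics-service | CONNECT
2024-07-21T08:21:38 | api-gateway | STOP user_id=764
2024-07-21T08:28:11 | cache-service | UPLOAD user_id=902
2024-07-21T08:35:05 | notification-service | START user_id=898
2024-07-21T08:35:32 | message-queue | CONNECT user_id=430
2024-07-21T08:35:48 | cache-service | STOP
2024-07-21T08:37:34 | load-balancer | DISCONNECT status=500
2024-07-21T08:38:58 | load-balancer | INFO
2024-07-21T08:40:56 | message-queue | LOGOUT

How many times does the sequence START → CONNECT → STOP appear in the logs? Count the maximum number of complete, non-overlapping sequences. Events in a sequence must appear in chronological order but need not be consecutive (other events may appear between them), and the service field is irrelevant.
4

To count sequences:

1. Look for pattern: START → CONNECT → STOP
2. Greedily scan the log in chronological order, matching each sequence element in turn (ignoring service)
3. Each time the full pattern completes, increment the count and restart matching from the next event
4. Complete non-overlapping sequences found: 4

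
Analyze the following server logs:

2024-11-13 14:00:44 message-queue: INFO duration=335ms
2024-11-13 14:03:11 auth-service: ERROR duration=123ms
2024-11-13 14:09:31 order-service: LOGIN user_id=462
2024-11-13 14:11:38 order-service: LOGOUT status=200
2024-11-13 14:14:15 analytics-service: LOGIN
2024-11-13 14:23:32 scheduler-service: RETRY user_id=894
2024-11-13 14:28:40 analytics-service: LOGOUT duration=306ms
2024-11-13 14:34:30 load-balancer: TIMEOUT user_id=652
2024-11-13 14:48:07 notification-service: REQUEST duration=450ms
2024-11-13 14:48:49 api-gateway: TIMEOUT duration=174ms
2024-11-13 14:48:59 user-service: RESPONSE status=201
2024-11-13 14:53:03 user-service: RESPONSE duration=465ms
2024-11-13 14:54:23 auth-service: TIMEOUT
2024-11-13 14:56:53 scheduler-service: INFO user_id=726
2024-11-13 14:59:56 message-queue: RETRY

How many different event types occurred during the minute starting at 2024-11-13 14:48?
3

To count unique event types:

1. Filter events in the minute starting at 2024-11-13 14:48
2. Extract event types from matching entries
3. Count unique types: 3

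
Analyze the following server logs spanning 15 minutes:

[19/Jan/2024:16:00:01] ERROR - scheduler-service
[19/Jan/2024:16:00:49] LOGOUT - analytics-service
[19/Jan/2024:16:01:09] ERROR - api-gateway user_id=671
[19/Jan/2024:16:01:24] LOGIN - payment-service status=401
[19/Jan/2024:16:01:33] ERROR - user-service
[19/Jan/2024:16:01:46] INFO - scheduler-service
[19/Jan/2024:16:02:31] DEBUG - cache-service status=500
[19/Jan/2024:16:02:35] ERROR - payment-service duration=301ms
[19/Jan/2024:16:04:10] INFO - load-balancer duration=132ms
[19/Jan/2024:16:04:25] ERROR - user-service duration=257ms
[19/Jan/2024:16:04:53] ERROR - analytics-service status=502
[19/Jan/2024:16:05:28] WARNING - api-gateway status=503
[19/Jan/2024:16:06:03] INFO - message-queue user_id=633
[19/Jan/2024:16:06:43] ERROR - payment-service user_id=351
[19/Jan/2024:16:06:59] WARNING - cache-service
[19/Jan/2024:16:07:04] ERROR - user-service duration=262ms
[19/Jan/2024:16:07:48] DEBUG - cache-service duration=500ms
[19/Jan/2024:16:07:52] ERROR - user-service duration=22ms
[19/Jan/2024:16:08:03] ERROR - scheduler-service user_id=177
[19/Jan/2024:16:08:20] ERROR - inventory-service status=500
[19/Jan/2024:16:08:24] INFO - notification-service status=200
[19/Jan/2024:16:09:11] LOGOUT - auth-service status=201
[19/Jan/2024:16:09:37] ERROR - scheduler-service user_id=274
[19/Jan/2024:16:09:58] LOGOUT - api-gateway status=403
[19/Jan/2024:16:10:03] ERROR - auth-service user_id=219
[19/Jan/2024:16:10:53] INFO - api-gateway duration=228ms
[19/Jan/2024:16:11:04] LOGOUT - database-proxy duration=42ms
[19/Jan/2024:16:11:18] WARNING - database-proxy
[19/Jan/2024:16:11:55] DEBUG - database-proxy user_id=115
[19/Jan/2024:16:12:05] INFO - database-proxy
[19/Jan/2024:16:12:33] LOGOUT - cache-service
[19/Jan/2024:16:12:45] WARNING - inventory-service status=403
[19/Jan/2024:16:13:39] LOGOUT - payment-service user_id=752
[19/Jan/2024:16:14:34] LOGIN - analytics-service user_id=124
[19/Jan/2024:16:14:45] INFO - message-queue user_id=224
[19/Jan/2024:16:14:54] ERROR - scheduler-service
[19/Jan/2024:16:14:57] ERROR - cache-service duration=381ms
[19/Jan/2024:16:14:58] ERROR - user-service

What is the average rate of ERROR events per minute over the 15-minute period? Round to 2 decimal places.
1.07

To calculate the rate:

1. Count total ERROR events: 16
2. Total time period: 15 minutes
3. Rate = 16 / 15 = 1.07 events per minute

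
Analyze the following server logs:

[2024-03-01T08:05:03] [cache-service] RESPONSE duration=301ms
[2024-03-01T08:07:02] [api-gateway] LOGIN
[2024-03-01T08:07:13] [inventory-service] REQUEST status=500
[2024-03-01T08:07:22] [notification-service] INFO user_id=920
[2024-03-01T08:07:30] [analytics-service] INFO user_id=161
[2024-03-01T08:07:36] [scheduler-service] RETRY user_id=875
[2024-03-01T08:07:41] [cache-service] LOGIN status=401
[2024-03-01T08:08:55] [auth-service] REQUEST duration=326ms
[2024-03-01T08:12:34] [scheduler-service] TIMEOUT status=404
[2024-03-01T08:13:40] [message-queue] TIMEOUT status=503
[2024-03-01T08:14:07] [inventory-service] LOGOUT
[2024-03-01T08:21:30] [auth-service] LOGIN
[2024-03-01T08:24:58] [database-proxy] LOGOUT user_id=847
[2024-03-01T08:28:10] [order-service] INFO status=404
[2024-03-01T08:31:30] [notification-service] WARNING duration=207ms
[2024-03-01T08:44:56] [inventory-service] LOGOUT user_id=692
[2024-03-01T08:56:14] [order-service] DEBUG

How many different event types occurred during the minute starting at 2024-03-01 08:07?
4

To count unique event types:

1. Filter events in the minute starting at 2024-03-01 08:07
2. Extract event types from matching entries
3. Count unique types: 4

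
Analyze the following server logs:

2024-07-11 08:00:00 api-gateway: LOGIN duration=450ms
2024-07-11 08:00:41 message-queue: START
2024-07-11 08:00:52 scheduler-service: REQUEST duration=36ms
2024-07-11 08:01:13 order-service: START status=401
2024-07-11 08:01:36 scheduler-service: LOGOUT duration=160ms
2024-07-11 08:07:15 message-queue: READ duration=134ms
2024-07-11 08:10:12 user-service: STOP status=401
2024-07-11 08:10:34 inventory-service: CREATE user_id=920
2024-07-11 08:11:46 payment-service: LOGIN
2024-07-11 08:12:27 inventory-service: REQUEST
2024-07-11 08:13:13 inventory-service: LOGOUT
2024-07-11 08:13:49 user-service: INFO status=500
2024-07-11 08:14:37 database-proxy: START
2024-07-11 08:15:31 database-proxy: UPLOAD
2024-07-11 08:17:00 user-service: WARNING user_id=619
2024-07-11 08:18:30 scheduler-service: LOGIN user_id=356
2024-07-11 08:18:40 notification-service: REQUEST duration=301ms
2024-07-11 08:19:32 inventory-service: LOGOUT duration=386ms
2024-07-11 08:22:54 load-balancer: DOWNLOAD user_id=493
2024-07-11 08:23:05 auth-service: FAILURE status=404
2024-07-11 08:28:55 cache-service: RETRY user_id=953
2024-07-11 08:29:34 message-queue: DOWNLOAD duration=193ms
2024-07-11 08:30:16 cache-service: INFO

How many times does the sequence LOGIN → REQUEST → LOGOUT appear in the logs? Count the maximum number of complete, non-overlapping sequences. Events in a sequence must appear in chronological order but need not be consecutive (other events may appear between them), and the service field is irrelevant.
3

To count sequences:

1. Look for pattern: LOGIN → REQUEST → LOGOUT
2. Greedily scan the log in chronological order, matching each sequence element in turn (ignoring service)
3. Each time the full pattern completes, increment the count and restart matching from the next event
4. Complete non-overlapping sequences found: 3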